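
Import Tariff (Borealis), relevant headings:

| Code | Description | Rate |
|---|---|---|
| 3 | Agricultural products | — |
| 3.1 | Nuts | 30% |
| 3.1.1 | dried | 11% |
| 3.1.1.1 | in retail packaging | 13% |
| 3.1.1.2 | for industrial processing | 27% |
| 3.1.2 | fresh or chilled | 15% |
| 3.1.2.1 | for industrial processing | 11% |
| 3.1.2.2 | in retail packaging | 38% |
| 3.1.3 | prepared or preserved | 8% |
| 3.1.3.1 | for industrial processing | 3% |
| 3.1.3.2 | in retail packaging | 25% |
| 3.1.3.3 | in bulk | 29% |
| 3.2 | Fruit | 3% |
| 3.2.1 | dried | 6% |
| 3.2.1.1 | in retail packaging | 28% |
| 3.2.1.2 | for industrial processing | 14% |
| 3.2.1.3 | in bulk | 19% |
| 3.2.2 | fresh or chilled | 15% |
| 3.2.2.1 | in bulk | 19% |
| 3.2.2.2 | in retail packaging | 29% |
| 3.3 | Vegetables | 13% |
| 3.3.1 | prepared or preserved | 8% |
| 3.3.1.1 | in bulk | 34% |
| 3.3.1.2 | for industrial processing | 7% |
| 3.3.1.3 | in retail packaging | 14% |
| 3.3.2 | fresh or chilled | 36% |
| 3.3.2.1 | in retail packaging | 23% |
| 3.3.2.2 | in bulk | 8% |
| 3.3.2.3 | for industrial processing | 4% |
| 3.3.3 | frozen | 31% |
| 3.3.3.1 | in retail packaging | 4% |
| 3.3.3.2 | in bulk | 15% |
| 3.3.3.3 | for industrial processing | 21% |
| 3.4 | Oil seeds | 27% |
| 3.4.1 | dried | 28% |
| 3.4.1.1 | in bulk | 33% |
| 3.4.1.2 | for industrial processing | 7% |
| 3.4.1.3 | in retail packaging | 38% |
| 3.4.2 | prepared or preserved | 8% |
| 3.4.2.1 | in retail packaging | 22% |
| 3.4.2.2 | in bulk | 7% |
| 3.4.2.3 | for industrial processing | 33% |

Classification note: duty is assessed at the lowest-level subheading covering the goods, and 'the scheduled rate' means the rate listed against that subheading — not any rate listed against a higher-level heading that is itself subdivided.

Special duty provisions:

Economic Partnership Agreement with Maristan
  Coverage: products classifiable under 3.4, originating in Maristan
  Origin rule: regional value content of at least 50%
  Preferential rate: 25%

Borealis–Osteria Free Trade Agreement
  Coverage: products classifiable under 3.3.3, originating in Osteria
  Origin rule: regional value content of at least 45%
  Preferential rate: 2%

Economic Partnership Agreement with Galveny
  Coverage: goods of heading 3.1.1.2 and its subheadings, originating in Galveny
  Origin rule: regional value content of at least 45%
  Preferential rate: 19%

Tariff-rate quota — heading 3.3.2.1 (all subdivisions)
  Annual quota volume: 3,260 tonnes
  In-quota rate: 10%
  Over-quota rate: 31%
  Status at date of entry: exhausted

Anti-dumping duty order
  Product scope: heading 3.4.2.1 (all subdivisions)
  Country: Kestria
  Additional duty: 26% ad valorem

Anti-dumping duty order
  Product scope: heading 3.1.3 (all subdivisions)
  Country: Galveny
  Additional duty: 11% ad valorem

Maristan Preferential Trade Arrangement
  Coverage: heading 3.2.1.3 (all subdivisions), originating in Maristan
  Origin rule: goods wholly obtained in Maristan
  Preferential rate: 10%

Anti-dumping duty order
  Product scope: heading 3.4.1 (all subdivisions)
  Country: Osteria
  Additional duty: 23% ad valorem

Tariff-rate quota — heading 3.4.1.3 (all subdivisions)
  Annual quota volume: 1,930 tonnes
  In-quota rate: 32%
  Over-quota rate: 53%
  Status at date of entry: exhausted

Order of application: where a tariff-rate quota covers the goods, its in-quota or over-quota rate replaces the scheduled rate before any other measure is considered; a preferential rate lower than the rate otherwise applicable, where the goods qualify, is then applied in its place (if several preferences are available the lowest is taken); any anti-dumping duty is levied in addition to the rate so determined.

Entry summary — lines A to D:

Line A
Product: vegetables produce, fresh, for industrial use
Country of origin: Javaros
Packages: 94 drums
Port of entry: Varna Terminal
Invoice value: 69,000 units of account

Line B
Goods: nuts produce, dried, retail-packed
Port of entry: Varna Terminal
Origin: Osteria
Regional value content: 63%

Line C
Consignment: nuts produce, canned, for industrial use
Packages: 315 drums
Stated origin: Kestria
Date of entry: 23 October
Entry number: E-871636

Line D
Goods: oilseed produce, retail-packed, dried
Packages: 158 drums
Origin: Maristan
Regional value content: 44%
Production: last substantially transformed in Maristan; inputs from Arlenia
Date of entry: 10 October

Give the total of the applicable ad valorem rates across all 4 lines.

Line A: vegetables → 3.3; fresh → 3.3.2; for industrial use → 3.3.2.3. Scheduled 4%. No special measure applies. → 4%.
Line B: nuts → 3.1; dried → 3.1.1; retail-packed → 3.1.1.1. Scheduled 13%. Osteria agreement on 3.3.3: 3.1.1.1 not covered. → 13%.
Line C: nuts → 3.1; canned → 3.1.3; for industrial use → 3.1.3.1. Scheduled 3%. No special measure applies. → 3%.
Line D: oilseed → 3.4; dried → 3.4.1; retail-packed → 3.4.1.3. Scheduled 38%. quota on 3.4.1.3 exhausted → over-quota 53%; Maristan agreement on 3.4: RVC < 50%; Maristan agreement on 3.2.1.3: 3.4.1.3 not covered. → 53%.
Sum: 4% + 13% + 3% + 53% = 73%.

73%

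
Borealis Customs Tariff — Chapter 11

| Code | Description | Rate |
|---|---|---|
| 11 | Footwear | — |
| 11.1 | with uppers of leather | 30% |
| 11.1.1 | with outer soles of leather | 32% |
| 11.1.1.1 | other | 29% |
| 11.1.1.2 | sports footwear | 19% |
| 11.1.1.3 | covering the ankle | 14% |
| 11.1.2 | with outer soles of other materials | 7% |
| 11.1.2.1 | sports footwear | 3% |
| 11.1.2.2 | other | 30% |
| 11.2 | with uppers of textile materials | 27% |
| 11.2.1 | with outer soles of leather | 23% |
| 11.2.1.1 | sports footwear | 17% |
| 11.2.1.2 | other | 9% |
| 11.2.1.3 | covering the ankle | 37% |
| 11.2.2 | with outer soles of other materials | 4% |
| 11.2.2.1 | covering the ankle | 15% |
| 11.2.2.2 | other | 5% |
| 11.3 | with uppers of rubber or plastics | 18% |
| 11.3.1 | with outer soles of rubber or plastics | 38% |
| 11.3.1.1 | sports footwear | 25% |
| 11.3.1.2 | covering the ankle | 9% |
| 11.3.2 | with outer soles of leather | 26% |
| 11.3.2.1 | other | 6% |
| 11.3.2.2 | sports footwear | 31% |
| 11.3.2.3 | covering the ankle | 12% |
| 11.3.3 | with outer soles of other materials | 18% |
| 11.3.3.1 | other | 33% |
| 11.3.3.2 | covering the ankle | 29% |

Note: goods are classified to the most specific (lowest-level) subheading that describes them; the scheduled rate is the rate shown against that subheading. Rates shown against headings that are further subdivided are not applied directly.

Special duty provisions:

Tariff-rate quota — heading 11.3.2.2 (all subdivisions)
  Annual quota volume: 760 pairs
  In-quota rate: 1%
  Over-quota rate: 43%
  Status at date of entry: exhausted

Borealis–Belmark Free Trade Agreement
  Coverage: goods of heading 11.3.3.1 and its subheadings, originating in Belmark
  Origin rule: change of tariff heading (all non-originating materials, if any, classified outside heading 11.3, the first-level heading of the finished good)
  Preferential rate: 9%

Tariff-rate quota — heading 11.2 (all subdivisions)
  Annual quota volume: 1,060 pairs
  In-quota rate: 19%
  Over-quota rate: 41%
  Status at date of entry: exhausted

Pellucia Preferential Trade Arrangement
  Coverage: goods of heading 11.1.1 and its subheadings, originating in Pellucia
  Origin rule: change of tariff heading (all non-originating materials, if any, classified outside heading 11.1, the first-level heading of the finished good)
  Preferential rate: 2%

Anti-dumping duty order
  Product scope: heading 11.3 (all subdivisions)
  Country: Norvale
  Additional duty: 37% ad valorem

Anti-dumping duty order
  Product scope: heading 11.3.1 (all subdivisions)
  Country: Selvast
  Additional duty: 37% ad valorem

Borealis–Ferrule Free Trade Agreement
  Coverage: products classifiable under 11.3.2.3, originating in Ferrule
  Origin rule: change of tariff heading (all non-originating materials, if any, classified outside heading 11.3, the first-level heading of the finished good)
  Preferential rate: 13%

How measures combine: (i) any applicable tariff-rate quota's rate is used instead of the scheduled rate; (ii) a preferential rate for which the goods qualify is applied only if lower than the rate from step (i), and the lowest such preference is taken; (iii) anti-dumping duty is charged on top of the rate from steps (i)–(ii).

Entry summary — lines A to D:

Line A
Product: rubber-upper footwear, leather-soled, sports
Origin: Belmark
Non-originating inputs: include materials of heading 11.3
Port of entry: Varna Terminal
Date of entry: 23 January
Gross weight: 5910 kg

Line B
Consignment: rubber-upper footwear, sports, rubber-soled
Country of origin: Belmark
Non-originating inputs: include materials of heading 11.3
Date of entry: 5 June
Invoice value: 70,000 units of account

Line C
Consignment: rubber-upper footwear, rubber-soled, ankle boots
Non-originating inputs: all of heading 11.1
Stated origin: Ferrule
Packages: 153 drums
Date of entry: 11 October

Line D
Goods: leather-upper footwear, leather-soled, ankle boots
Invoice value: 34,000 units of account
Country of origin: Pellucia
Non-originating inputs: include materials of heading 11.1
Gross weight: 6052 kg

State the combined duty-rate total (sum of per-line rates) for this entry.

91%

Line A: rubber-upper → 11.3; leather-soled → 11.3.2; sports → 11.3.2.2. Scheduled 31%. quota on 11.3.2.2 exhausted → over-quota 43%; Belmark agreement on 11.3.3.1: 11.3.2.2 not covered. → 43%.
Line B: rubber-upper → 11.3; rubber-soled → 11.3.1; sports → 11.3.1.1. Scheduled 25%. Belmark agreement on 11.3.3.1: 11.3.1.1 not covered. → 25%.
Line C: rubber-upper → 11.3; rubber-soled → 11.3.1; ankle boots → 11.3.1.2. Scheduled 9%. Ferrule agreement on 11.3.2.3: 11.3.1.2 not covered. → 9%.
Line D: leather-upper → 11.1; leather-soled → 11.1.1; ankle boots → 11.1.1.3. Scheduled 14%. Pellucia agreement on 11.1.1: CTH not met. → 14%.
Sum: 43% + 25% + 9% + 14% = 91%.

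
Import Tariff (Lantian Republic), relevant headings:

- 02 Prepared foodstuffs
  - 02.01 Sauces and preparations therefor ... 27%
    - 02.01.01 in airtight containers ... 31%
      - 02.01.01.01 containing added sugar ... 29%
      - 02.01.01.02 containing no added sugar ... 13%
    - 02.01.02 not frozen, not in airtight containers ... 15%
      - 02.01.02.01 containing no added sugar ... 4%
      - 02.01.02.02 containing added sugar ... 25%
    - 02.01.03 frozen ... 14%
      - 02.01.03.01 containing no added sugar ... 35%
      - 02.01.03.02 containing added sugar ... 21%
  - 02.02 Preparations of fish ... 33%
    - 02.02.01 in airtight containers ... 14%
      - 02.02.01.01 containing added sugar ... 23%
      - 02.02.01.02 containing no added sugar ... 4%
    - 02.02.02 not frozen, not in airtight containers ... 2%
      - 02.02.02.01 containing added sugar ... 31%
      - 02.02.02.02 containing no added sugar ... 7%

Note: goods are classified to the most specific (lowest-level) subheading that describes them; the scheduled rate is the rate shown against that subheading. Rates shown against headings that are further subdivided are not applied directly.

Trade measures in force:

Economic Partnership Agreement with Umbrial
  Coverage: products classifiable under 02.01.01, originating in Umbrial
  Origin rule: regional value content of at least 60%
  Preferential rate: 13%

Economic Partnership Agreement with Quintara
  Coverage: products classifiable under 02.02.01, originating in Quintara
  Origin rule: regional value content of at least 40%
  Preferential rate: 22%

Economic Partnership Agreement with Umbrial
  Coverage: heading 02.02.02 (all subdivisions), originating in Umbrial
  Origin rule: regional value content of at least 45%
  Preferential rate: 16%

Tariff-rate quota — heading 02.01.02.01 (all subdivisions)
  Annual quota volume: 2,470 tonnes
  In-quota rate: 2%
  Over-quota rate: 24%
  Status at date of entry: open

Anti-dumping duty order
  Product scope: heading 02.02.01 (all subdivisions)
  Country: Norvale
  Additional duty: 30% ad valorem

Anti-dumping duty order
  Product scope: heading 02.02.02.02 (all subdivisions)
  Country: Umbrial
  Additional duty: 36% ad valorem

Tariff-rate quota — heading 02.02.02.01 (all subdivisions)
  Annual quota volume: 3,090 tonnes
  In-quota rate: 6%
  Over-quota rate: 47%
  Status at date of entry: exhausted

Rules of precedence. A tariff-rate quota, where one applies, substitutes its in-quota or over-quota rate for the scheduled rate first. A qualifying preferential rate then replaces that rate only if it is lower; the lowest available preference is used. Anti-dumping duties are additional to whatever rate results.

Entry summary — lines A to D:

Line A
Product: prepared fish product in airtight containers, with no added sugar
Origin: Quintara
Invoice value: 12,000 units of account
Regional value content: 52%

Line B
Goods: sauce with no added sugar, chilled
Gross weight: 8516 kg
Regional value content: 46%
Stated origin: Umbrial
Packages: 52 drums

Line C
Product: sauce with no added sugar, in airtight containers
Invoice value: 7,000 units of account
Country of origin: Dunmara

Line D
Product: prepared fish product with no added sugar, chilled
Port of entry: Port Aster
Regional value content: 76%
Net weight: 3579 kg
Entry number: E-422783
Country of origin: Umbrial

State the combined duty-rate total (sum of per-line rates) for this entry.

Line A: prepared fish product → 02.02; in airtight containers → 02.02.01; with no added sugar → 02.02.01.02. Scheduled 4%. Quintara agreement on 02.02.01: RVC ≥ 40% → 22% available; preference 22% not lower than 4% → no reduction. → 4%.
Line B: sauce → 02.01; chilled → 02.01.02; with no added sugar → 02.01.02.01. Scheduled 4%. quota on 02.01.02.01 open → in-quota 2%; Umbrial agreement on 02.01.01: 02.01.02.01 not covered; Umbrial agreement on 02.02.02: 02.01.02.01 not covered. → 2%.
Line C: sauce → 02.01; in airtight containers → 02.01.01; with no added sugar → 02.01.01.02. Scheduled 13%. No special measure applies. → 13%.
Line D: prepared fish product → 02.02; chilled → 02.02.02; with no added sugar → 02.02.02.02. Scheduled 7%. Umbrial agreement on 02.01.01: 02.02.02.02 not covered; Umbrial agreement on 02.02.02: RVC ≥ 45% → 16% available; preference 16% not lower than 7% → no reduction; anti-dumping (Umbrial, 02.02.02.02): +36%; total 7% + 36% = 43%. → 43%.
Sum: 4% + 2% + 13% + 43% = 62%.

62%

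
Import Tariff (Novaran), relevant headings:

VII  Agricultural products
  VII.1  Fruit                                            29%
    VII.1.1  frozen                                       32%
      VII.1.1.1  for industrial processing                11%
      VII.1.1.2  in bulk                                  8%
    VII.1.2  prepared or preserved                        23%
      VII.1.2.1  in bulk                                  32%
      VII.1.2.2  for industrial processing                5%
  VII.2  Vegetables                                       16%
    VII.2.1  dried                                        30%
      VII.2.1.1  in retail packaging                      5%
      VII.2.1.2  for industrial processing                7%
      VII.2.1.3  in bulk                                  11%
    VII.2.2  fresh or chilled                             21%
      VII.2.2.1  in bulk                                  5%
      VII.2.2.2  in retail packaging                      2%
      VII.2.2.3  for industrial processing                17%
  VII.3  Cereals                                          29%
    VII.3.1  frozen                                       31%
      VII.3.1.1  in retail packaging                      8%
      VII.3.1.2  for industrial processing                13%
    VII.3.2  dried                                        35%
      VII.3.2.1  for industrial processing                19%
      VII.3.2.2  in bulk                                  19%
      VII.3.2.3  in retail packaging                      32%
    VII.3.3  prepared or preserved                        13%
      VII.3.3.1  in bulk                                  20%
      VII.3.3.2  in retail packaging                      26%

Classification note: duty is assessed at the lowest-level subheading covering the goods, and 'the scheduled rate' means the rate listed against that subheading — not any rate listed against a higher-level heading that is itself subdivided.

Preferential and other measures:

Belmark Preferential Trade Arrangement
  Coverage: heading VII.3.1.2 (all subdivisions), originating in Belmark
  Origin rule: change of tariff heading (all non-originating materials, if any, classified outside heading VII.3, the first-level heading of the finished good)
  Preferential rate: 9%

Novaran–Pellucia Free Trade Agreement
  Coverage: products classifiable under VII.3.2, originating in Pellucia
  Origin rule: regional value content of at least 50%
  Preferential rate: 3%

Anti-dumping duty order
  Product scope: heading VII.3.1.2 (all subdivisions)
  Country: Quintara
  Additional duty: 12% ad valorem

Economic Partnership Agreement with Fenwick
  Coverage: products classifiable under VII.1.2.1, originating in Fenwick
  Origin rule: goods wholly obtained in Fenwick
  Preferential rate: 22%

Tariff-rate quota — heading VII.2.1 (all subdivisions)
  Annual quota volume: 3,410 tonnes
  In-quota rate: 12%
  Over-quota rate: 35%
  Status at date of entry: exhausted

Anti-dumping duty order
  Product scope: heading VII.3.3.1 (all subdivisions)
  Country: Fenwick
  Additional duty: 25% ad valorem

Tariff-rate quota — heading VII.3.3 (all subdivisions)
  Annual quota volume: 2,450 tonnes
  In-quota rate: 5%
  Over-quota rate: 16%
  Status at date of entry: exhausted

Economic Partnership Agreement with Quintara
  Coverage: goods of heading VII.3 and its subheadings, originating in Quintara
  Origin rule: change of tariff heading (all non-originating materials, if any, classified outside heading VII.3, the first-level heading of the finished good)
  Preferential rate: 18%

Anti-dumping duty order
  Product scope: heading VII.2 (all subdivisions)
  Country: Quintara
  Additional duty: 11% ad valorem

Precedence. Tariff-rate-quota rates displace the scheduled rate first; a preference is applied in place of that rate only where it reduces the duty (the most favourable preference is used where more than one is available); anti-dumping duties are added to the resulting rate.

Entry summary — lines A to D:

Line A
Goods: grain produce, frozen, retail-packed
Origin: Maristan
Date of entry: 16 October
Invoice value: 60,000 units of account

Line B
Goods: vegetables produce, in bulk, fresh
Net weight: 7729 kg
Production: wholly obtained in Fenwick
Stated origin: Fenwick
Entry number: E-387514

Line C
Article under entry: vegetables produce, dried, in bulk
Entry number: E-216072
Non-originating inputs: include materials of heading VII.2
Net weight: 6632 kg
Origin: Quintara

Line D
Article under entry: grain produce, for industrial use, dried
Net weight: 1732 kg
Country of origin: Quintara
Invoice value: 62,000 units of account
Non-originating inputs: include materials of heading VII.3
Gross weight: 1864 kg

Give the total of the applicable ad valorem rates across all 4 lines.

78%

Line A: grain → VII.3; frozen → VII.3.1; retail-packed → VII.3.1.1. Scheduled 8%. No special measure applies. → 8%.
Line B: vegetables → VII.2; fresh → VII.2.2; in bulk → VII.2.2.1. Scheduled 5%. Fenwick agreement on VII.1.2.1: VII.2.2.1 not covered. → 5%.
Line C: vegetables → VII.2; dried → VII.2.1; in bulk → VII.2.1.3. Scheduled 11%. quota on VII.2.1 exhausted → over-quota 35%; Quintara agreement on VII.3: VII.2.1.3 not covered; anti-dumping (Quintara, VII.2): +11%; total 35% + 11% = 46%. → 46%.
Line D: grain → VII.3; dried → VII.3.2; for industrial use → VII.3.2.1. Scheduled 19%. Quintara agreement on VII.3: CTH not met. → 19%.
Sum: 8% + 5% + 46% + 19% = 78%.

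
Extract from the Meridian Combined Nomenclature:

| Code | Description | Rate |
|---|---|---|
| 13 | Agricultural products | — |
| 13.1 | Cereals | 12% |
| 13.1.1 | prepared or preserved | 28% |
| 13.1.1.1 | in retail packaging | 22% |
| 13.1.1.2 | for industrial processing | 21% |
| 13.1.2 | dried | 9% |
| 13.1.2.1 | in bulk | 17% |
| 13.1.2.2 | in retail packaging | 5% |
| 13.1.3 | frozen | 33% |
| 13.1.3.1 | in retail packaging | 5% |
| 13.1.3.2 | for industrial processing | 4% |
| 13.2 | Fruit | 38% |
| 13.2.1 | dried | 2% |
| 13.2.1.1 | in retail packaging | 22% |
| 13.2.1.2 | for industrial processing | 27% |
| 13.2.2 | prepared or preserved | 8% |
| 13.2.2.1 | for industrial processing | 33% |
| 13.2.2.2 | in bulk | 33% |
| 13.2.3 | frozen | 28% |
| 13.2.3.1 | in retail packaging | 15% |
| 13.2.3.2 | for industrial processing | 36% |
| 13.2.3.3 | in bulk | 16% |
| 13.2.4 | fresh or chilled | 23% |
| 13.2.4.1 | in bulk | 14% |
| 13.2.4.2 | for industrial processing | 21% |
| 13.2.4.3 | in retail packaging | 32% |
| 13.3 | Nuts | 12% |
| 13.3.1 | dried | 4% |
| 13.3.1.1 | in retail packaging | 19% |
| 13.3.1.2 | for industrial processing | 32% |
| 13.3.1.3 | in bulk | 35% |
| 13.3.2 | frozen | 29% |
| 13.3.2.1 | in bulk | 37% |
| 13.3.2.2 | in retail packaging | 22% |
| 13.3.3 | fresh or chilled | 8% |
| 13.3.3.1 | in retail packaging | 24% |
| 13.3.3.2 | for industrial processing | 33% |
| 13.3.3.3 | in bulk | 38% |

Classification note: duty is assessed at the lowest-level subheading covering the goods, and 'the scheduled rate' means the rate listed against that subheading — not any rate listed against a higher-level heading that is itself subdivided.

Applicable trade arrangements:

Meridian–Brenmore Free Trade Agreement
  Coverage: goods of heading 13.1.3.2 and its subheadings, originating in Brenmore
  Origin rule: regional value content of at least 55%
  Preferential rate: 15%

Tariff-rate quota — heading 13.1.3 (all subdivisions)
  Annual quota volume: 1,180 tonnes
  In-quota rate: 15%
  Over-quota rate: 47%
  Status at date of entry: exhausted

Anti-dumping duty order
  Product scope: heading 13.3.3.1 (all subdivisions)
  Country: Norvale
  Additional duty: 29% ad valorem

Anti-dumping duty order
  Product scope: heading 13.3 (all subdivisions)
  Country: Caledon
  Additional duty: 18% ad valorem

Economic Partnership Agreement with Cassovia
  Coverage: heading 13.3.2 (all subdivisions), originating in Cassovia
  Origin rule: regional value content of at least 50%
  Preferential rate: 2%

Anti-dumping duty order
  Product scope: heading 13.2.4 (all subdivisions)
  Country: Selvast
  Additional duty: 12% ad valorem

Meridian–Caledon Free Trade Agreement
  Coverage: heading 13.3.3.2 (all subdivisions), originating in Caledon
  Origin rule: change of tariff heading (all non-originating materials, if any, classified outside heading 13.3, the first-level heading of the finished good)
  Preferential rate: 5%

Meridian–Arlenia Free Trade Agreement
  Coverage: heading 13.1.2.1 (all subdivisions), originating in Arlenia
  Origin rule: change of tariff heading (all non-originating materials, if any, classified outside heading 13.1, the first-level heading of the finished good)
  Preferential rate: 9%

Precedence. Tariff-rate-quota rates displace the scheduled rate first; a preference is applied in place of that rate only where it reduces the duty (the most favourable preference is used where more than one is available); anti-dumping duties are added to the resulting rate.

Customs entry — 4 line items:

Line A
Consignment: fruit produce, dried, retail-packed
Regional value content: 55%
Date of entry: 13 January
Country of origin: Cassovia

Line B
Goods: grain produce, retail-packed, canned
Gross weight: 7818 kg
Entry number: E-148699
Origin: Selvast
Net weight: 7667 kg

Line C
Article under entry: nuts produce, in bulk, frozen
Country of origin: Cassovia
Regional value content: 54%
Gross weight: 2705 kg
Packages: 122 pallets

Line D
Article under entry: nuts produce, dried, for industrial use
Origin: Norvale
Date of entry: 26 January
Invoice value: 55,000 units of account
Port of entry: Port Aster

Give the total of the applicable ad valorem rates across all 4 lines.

Line A: fruit → 13.2; dried → 13.2.1; retail-packed → 13.2.1.1. Scheduled 22%. Cassovia agreement on 13.3.2: 13.2.1.1 not covered. → 22%.
Line B: grain → 13.1; canned → 13.1.1; retail-packed → 13.1.1.1. Scheduled 22%. No special measure applies. → 22%.
Line C: nuts → 13.3; frozen → 13.3.2; in bulk → 13.3.2.1. Scheduled 37%. Cassovia agreement on 13.3.2: RVC ≥ 50% → 2% available; preferential 2%. → 2%.
Line D: nuts → 13.3; dried → 13.3.1; for industrial use → 13.3.1.2. Scheduled 32%. No special measure applies. → 32%.
Sum: 22% + 22% + 2% + 32% = 78%.

78%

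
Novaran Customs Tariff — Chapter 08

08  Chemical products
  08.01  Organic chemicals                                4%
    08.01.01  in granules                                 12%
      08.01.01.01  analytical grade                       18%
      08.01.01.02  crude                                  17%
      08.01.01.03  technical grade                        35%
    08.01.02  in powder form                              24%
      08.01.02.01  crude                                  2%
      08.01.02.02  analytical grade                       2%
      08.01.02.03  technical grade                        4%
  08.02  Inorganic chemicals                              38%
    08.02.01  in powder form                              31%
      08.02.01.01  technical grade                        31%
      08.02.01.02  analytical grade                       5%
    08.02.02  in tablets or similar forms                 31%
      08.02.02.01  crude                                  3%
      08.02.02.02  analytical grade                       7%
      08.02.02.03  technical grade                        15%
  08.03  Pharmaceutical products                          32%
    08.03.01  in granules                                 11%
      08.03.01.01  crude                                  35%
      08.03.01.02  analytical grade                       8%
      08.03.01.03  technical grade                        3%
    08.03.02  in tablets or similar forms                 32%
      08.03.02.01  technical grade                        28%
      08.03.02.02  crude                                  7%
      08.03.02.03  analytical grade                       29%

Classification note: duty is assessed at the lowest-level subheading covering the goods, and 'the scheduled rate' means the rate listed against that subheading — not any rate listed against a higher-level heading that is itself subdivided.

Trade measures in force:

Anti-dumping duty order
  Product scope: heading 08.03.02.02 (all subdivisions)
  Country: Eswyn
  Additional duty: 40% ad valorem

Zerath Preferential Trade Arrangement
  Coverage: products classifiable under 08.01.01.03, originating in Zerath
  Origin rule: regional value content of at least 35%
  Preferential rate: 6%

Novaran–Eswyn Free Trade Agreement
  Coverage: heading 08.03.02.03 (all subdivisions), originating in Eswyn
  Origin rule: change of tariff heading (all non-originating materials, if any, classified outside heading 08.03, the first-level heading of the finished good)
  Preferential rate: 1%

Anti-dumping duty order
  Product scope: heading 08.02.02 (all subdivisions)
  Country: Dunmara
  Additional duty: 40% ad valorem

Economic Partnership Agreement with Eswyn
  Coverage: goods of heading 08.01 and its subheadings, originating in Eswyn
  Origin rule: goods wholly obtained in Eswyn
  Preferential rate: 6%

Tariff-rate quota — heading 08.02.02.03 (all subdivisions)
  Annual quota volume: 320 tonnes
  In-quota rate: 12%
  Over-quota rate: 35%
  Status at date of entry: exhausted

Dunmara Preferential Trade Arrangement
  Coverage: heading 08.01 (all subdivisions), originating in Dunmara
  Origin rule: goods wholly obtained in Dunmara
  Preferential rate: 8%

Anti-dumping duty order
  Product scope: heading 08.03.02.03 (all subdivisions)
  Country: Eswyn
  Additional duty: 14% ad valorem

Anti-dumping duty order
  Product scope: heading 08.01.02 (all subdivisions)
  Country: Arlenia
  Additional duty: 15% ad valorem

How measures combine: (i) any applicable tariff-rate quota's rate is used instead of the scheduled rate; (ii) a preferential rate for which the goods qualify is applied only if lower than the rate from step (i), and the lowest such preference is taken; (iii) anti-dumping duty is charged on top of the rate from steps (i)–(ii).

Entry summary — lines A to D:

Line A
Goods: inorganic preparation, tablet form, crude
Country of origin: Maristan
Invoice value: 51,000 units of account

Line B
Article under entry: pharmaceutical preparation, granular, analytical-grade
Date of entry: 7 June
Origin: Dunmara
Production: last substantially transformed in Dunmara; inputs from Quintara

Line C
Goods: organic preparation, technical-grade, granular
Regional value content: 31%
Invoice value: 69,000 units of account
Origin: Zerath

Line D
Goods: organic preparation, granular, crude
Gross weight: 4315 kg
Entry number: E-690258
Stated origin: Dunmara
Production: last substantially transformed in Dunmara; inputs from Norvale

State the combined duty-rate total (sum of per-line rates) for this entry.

Line A: inorganic → 08.02; tablet form → 08.02.02; crude → 08.02.02.01. Scheduled 3%. No special measure applies. → 3%.
Line B: pharmaceutical → 08.03; granular → 08.03.01; analytical-grade → 08.03.01.02. Scheduled 8%. Dunmara agreement on 08.01: 08.03.01.02 not covered. → 8%.
Line C: organic → 08.01; granular → 08.01.01; technical-grade → 08.01.01.03. Scheduled 35%. Zerath agreement on 08.01.01.03: RVC < 35%. → 35%.
Line D: organic → 08.01; granular → 08.01.01; crude → 08.01.01.02. Scheduled 17%. Dunmara agreement on 08.01: not wholly obtained. → 17%.
Sum: 3% + 8% + 35% + 17% = 63%.

63%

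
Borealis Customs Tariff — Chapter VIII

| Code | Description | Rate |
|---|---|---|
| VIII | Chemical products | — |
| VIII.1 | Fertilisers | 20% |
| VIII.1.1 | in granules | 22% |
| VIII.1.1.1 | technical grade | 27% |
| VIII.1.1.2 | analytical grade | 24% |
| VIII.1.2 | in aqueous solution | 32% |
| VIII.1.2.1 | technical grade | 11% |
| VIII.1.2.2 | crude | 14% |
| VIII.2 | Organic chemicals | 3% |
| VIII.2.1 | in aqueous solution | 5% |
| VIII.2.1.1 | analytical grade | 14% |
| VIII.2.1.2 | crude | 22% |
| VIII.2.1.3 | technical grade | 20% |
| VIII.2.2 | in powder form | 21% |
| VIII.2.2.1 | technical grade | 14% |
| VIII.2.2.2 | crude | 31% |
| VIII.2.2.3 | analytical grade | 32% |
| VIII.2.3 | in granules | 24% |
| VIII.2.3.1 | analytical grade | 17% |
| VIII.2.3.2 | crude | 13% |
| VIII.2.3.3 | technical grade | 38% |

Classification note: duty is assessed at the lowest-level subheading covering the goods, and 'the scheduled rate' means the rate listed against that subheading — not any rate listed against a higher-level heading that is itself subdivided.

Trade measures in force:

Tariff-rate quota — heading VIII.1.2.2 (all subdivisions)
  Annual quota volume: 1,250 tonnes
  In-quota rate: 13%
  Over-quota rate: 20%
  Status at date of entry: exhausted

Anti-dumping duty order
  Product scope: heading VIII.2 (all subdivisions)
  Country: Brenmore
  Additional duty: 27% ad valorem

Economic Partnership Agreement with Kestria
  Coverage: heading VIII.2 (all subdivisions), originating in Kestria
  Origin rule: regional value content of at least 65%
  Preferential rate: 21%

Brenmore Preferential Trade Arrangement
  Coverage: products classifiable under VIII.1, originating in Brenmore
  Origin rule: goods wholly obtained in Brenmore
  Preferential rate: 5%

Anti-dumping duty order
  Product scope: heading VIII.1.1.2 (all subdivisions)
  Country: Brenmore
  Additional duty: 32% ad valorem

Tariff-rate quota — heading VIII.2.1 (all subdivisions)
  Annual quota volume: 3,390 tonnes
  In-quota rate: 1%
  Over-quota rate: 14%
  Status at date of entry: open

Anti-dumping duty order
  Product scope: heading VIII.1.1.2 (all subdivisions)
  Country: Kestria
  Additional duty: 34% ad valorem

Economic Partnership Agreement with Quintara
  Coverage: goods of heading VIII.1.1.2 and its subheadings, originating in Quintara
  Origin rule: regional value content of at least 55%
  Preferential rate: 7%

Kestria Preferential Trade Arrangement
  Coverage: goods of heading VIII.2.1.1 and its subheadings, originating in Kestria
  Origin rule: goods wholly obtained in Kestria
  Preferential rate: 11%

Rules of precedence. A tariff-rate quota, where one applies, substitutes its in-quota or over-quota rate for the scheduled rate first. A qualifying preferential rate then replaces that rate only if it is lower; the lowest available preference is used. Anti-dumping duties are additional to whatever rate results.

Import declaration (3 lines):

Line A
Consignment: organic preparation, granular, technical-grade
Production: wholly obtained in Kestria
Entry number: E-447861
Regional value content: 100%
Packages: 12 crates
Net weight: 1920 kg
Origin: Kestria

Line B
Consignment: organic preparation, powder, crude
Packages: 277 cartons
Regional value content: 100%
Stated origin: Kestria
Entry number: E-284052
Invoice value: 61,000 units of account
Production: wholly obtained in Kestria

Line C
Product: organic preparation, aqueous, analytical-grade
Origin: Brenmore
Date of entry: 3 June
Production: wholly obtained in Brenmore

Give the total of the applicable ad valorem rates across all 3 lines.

Line A: organic → VIII.2; granular → VIII.2.3; technical-grade → VIII.2.3.3. Scheduled 38%. Kestria agreement on VIII.2: RVC ≥ 65% → 21% available; Kestria agreement on VIII.2.1.1: VIII.2.3.3 not covered; preferential 21%. → 21%.
Line B: organic → VIII.2; powder → VIII.2.2; crude → VIII.2.2.2. Scheduled 31%. Kestria agreement on VIII.2: RVC ≥ 65% → 21% available; Kestria agreement on VIII.2.1.1: VIII.2.2.2 not covered; preferential 21%. → 21%.
Line C: organic → VIII.2; aqueous → VIII.2.1; analytical-grade → VIII.2.1.1. Scheduled 14%. quota on VIII.2.1 open → in-quota 1%; Brenmore agreement on VIII.1: VIII.2.1.1 not covered; anti-dumping (Brenmore, VIII.2): +27%; total 1% + 27% = 28%. → 28%.
Sum: 21% + 21% + 28% = 70%.

70%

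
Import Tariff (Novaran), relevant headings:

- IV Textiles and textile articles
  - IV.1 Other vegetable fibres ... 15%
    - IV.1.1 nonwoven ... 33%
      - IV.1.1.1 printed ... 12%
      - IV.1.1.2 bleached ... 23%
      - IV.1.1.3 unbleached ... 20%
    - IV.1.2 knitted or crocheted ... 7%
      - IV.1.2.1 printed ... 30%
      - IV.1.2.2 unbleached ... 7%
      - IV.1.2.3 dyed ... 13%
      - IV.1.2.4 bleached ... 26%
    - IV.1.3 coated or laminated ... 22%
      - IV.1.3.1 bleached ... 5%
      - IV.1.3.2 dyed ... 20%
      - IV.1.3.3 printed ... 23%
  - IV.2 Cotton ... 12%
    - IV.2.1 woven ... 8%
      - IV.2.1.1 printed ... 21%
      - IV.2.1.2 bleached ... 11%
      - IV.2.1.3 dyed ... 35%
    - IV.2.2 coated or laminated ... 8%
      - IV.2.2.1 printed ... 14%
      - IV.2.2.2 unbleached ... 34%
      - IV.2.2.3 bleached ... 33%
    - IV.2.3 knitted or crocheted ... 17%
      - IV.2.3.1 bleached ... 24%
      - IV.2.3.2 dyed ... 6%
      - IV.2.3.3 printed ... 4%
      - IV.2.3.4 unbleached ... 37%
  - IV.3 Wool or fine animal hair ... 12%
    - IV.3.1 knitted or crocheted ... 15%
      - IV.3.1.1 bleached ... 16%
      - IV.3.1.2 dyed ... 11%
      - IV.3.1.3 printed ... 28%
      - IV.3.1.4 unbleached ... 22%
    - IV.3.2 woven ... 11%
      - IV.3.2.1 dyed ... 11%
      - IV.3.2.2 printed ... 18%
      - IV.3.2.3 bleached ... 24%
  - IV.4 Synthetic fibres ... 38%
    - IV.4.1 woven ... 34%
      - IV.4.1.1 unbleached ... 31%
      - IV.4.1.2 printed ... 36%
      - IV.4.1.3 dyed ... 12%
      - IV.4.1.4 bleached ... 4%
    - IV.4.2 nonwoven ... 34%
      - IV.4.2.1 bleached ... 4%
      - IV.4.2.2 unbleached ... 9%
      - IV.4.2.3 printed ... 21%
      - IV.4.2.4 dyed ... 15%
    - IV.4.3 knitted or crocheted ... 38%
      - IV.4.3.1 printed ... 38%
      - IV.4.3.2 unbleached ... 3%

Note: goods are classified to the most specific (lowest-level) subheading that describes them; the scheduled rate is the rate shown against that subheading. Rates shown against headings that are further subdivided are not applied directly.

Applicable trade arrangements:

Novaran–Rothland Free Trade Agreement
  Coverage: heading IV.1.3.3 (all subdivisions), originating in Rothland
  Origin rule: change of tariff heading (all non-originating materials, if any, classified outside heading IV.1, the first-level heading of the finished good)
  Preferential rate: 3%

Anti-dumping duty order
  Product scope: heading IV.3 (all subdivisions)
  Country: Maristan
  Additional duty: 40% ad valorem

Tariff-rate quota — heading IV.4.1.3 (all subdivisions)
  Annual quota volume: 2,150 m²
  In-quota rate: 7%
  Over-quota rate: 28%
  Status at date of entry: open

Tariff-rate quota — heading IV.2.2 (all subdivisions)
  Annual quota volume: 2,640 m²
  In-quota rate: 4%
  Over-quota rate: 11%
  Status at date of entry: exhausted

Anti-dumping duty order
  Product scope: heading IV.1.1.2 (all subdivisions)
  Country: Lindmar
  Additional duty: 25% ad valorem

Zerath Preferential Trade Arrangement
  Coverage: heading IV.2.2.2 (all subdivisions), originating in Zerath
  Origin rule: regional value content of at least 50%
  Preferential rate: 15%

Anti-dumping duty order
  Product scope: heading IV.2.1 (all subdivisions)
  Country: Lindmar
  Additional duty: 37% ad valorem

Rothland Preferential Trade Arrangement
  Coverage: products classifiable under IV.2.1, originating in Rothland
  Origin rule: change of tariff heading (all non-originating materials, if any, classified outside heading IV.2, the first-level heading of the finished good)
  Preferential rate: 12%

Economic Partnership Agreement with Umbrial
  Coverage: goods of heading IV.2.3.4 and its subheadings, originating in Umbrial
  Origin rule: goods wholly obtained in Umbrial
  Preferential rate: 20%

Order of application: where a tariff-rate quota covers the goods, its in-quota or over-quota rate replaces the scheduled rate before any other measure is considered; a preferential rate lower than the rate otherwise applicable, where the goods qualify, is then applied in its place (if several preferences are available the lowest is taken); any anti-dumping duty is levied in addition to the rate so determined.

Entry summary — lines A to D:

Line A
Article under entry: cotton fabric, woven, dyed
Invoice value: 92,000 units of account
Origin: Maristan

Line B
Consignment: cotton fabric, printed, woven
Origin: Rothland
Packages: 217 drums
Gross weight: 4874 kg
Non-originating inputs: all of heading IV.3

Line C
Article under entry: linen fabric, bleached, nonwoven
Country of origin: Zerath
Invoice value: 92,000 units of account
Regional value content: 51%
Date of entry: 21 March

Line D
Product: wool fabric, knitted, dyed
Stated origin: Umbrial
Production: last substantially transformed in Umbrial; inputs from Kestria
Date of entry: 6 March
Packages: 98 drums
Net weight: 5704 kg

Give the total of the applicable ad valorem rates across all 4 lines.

81%

Line A: cotton → IV.2; woven → IV.2.1; dyed → IV.2.1.3. Scheduled 35%. No special measure applies. → 35%.
Line B: cotton → IV.2; woven → IV.2.1; printed → IV.2.1.1. Scheduled 21%. Rothland agreement on IV.1.3.3: IV.2.1.1 not covered; Rothland agreement on IV.2.1: CTH met → 12% available; preferential 12%. → 12%.
Line C: linen → IV.1; nonwoven → IV.1.1; bleached → IV.1.1.2. Scheduled 23%. Zerath agreement on IV.2.2.2: IV.1.1.2 not covered. → 23%.
Line D: wool → IV.3; knitted → IV.3.1; dyed → IV.3.1.2. Scheduled 11%. Umbrial agreement on IV.2.3.4: IV.3.1.2 not covered. → 11%.
Sum: 35% + 12% + 23% + 11% = 81%.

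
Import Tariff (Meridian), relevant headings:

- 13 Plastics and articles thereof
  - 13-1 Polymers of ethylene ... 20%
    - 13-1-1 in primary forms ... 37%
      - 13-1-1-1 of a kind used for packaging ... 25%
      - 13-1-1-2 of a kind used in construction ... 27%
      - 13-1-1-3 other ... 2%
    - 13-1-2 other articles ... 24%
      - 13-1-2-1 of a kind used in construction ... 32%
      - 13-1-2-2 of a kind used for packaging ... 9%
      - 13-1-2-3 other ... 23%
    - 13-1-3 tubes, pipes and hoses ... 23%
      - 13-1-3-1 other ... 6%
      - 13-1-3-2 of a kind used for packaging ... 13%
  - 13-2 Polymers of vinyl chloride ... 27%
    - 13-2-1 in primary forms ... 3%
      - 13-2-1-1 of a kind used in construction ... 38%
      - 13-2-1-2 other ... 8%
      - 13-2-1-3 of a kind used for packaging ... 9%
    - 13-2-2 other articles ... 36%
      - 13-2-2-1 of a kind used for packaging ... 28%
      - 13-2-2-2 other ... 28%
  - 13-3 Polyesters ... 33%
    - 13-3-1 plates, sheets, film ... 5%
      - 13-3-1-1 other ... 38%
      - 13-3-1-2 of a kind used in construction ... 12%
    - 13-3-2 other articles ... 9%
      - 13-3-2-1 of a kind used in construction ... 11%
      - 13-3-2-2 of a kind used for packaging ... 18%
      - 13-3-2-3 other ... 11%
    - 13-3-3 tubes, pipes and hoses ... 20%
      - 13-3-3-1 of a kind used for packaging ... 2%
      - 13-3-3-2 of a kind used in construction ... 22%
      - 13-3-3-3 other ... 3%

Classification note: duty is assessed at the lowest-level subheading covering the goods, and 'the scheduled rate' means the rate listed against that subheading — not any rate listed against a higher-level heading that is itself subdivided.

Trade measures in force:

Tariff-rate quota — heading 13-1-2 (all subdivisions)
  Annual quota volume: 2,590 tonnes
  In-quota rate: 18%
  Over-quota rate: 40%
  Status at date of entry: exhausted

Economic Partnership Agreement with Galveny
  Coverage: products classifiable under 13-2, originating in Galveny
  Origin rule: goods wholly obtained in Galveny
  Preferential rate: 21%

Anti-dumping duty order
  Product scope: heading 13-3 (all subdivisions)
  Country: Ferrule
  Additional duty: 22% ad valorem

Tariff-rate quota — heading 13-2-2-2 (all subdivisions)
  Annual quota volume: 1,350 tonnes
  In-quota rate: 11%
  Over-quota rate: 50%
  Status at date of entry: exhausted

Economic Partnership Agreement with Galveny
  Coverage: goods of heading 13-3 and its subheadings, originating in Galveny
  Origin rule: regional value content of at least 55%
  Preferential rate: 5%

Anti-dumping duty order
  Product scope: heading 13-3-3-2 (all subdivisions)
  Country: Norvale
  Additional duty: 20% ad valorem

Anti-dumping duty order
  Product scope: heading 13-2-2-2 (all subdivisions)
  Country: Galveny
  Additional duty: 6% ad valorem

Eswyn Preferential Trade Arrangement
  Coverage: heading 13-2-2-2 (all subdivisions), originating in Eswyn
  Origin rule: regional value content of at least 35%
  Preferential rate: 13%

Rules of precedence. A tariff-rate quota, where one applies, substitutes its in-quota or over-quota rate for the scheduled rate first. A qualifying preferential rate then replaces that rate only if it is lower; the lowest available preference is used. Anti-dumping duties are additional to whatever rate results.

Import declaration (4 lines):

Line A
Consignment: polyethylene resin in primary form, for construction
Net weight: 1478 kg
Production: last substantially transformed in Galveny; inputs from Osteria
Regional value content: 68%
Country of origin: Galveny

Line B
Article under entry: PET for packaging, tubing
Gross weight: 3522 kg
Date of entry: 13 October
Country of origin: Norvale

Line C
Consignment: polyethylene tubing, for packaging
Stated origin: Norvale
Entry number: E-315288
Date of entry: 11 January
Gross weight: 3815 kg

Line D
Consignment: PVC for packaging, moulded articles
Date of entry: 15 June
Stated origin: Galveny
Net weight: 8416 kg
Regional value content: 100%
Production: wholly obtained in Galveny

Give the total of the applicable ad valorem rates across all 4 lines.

63%

Line A: polyethylene → 13-1; resin in primary form → 13-1-1; for construction → 13-1-1-2. Scheduled 27%. Galveny agreement on 13-2: 13-1-1-2 not covered; Galveny agreement on 13-3: 13-1-1-2 not covered. → 27%.
Line B: PET → 13-3; tubing → 13-3-3; for packaging → 13-3-3-1. Scheduled 2%. No special measure applies. → 2%.
Line C: polyethylene → 13-1; tubing → 13-1-3; for packaging → 13-1-3-2. Scheduled 13%. No special measure applies. → 13%.
Line D: PVC → 13-2; moulded articles → 13-2-2; for packaging → 13-2-2-1. Scheduled 28%. Galveny agreement on 13-2: wholly obtained → 21% available; Galveny agreement on 13-3: 13-2-2-1 not covered; preferential 21%. → 21%.
Sum: 27% + 2% + 13% + 21% = 63%.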